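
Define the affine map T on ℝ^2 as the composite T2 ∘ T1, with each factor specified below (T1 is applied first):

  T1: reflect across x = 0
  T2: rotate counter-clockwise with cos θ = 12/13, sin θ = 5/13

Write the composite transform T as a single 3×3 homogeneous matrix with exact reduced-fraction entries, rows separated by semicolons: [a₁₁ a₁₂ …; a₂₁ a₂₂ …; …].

T = [-12/13 -5/13 0; -5/13 12/13 0; 0 0 1]

T1 = [-1 0 0; 0 1 0; 0 0 1]
T2·T1 = [-12/13 -5/13 0; -5/13 12/13 0; 0 0 1]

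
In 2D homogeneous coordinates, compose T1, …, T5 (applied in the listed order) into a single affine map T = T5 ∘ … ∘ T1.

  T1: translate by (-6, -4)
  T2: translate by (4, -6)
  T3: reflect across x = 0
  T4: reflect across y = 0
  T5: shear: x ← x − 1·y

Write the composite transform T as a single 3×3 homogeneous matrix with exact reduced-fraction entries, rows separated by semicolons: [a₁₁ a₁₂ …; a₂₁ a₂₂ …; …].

T1 = [1 0 -6; 0 1 -4; 0 0 1]
T2·T1 = [1 0 -2; 0 1 -10; 0 0 1]
T3·…·T1 = [-1 0 2; 0 1 -10; 0 0 1]
T4·…·T1 = [-1 0 2; 0 -1 10; 0 0 1]
T5·…·T1 = [-1 1 -8; 0 -1 10; 0 0 1]

T = [-1 1 -8; 0 -1 10; 0 0 1]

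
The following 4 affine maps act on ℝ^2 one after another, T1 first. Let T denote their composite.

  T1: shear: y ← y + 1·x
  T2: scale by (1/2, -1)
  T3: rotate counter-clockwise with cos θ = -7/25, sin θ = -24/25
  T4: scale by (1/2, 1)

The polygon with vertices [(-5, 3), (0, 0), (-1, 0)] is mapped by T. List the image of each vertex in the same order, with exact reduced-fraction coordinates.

T1 shear: y ← y + 1·x: (-5, 3) → (-5, -2); (0, 0) → (0, 0); (-1, 0) → (-1, -1)
T2 scale by (1/2, -1): (-5, -2) → (-5/2, 2); (0, 0) → (0, 0); (-1, -1) → (-1/2, 1)
T3 rotate counter-clockwise with cos θ = -7/25, sin θ = -24/25: (-5/2, 2) → (131/50, 46/25); (0, 0) → (0, 0); (-1/2, 1) → (11/10, 1/5)
T4 scale by (1/2, 1): (131/50, 46/25) → (131/100, 46/25); (0, 0) → (0, 0); (11/10, 1/5) → (11/20, 1/5)

image vertices: (131/100, 46/25), (0, 0), (11/20, 1/5)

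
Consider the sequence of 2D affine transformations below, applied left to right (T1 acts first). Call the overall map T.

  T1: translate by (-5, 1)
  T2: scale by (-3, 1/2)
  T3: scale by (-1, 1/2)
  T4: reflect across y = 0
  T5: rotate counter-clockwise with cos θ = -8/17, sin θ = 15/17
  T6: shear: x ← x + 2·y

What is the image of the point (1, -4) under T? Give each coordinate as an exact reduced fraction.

T1 translate by (-5, 1): (1, -4) → (-4, -3)
T2 scale by (-3, 1/2): (-4, -3) → (12, -3/2)
T3 scale by (-1, 1/2): (12, -3/2) → (-12, -3/4)
T4 reflect across y = 0: (-12, -3/4) → (-12, 3/4)
T5 rotate counter-clockwise with cos θ = -8/17, sin θ = 15/17: (-12, 3/4) → (339/68, -186/17)
T6 shear: x ← x + 2·y: (339/68, -186/17) → (-1149/68, -186/17)

T(p) = (-1149/68, -186/17)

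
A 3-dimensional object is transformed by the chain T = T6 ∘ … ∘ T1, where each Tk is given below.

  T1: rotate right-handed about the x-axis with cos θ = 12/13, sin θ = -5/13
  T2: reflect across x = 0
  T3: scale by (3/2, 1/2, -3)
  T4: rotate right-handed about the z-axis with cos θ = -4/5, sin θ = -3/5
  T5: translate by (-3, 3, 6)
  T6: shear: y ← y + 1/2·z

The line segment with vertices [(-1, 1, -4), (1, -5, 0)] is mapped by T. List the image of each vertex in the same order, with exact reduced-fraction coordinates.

image vertices: (-57/13, 149/13, 237/13), (-207/65, 381/65, 3/13)

T1 rotate right-handed about the x-axis with cos θ = 12/13, sin θ = -5/13: (-1, 1, -4) → (-1, -8/13, -53/13); (1, -5, 0) → (1, -60/13, 25/13)
T2 reflect across x = 0: (-1, -8/13, -53/13) → (1, -8/13, -53/13); (1, -60/13, 25/13) → (-1, -60/13, 25/13)
T3 scale by (3/2, 1/2, -3): (1, -8/13, -53/13) → (3/2, -4/13, 159/13); (-1, -60/13, 25/13) → (-3/2, -30/13, -75/13)
T4 rotate right-handed about the z-axis with cos θ = -4/5, sin θ = -3/5: (3/2, -4/13, 159/13) → (-18/13, -17/26, 159/13); (-3/2, -30/13, -75/13) → (-12/65, 357/130, -75/13)
T5 translate by (-3, 3, 6): (-18/13, -17/26, 159/13) → (-57/13, 61/26, 237/13); (-12/65, 357/130, -75/13) → (-207/65, 747/130, 3/13)
T6 shear: y ← y + 1/2·z: (-57/13, 61/26, 237/13) → (-57/13, 149/13, 237/13); (-207/65, 747/130, 3/13) → (-207/65, 381/65, 3/13)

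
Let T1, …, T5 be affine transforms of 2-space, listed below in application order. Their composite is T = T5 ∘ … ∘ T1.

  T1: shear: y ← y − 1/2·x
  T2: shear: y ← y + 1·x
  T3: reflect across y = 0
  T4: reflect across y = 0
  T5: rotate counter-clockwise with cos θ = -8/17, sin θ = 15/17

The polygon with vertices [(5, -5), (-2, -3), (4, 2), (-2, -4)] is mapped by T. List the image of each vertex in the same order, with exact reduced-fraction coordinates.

image vertices: (-5/34, 95/17), (76/17, 2/17), (-92/17, 28/17), (91/17, 10/17)

T1 shear: y ← y − 1/2·x: (5, -5) → (5, -15/2); (-2, -3) → (-2, -2); (4, 2) → (4, 0); (-2, -4) → (-2, -3)
T2 shear: y ← y + 1·x: (5, -15/2) → (5, -5/2); (-2, -2) → (-2, -4); (4, 0) → (4, 4); (-2, -3) → (-2, -5)
T3 reflect across y = 0: (5, -5/2) → (5, 5/2); (-2, -4) → (-2, 4); (4, 4) → (4, -4); (-2, -5) → (-2, 5)
T4 reflect across y = 0: (5, 5/2) → (5, -5/2); (-2, 4) → (-2, -4); (4, -4) → (4, 4); (-2, 5) → (-2, -5)
T5 rotate counter-clockwise with cos θ = -8/17, sin θ = 15/17: (5, -5/2) → (-5/34, 95/17); (-2, -4) → (76/17, 2/17); (4, 4) → (-92/17, 28/17); (-2, -5) → (91/17, 10/17)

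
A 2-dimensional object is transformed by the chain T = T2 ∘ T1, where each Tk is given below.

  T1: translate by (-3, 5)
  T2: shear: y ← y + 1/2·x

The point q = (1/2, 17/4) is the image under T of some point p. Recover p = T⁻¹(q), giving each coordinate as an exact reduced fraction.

p = (7/2, -1)

T1 = [1 0 -3; 0 1 5; 0 0 1]
T2·T1 = [1 0 -3; 1/2 1 7/2; 0 0 1]
det M = 1; M⁻¹ = [1 0 3; -1/2 1 -5; 0 0 1]
M⁻¹ · (1/2, 17/4)ᵀ = (7/2, -1)ᵀ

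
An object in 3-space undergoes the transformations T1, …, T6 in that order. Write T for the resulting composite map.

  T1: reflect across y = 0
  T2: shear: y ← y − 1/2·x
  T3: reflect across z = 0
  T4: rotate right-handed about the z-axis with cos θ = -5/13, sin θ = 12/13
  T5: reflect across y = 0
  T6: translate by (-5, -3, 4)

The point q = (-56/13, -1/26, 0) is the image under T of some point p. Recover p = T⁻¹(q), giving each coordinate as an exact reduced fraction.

p = (-3, 1, 4)

T1 = [1 0 0 0; 0 -1 0 0; 0 0 1 0; 0 0 0 1]
T2·T1 = [1 0 0 0; -1/2 -1 0 0; 0 0 1 0; 0 0 0 1]
T3·…·T1 = [1 0 0 0; -1/2 -1 0 0; 0 0 -1 0; 0 0 0 1]
T4·…·T1 = [1/13 12/13 0 0; 29/26 5/13 0 0; 0 0 -1 0; 0 0 0 1]
T5·…·T1 = [1/13 12/13 0 0; -29/26 -5/13 0 0; 0 0 -1 0; 0 0 0 1]
T6·…·T1 = [1/13 12/13 0 -5; -29/26 -5/13 0 -3; 0 0 -1 4; 0 0 0 1]
det M = -1; M⁻¹ = [-5/13 -12/13 0 -61/13; 29/26 1/13 0 151/26; 0 0 -1 4; 0 0 0 1]
M⁻¹ · (-56/13, -1/26, 0)ᵀ = (-3, 1, 4)ᵀ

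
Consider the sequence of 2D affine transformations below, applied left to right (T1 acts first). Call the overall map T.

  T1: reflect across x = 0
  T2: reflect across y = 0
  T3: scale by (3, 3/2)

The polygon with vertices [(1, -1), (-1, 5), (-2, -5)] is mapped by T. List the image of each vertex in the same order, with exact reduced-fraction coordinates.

image vertices: (-3, 3/2), (3, -15/2), (6, 15/2)

T1 reflect across x = 0: (1, -1) → (-1, -1); (-1, 5) → (1, 5); (-2, -5) → (2, -5)
T2 reflect across y = 0: (-1, -1) → (-1, 1); (1, 5) → (1, -5); (2, -5) → (2, 5)
T3 scale by (3, 3/2): (-1, 1) → (-3, 3/2); (1, -5) → (3, -15/2); (2, 5) → (6, 15/2)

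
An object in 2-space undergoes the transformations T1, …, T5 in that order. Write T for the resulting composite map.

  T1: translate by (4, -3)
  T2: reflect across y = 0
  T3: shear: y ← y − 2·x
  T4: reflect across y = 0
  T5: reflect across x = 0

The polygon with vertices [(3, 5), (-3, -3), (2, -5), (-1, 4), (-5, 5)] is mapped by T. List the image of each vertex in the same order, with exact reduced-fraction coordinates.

T1 translate by (4, -3): (3, 5) → (7, 2); (-3, -3) → (1, -6); (2, -5) → (6, -8); (-1, 4) → (3, 1); (-5, 5) → (-1, 2)
T2 reflect across y = 0: (7, 2) → (7, -2); (1, -6) → (1, 6); (6, -8) → (6, 8); (3, 1) → (3, -1); (-1, 2) → (-1, -2)
T3 shear: y ← y − 2·x: (7, -2) → (7, -16); (1, 6) → (1, 4); (6, 8) → (6, -4); (3, -1) → (3, -7); (-1, -2) → (-1, 0)
T4 reflect across y = 0: (7, -16) → (7, 16); (1, 4) → (1, -4); (6, -4) → (6, 4); (3, -7) → (3, 7); (-1, 0) → (-1, 0)
T5 reflect across x = 0: (7, 16) → (-7, 16); (1, -4) → (-1, -4); (6, 4) → (-6, 4); (3, 7) → (-3, 7); (-1, 0) → (1, 0)

image vertices: (-7, 16), (-1, -4), (-6, 4), (-3, 7), (1, 0)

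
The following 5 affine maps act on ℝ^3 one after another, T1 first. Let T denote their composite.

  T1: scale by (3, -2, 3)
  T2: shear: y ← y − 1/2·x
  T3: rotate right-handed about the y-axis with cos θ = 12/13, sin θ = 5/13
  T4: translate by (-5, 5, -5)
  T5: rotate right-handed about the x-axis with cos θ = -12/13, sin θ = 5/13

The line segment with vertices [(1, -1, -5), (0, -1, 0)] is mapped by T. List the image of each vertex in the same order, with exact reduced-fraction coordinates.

image vertices: (-8, 34/13, 535/26), (-5, -59/13, 95/13)

T1 scale by (3, -2, 3): (1, -1, -5) → (3, 2, -15); (0, -1, 0) → (0, 2, 0)
T2 shear: y ← y − 1/2·x: (3, 2, -15) → (3, 1/2, -15); (0, 2, 0) → (0, 2, 0)
T3 rotate right-handed about the y-axis with cos θ = 12/13, sin θ = 5/13: (3, 1/2, -15) → (-3, 1/2, -15); (0, 2, 0) → (0, 2, 0)
T4 translate by (-5, 5, -5): (-3, 1/2, -15) → (-8, 11/2, -20); (0, 2, 0) → (-5, 7, -5)
T5 rotate right-handed about the x-axis with cos θ = -12/13, sin θ = 5/13: (-8, 11/2, -20) → (-8, 34/13, 535/26); (-5, 7, -5) → (-5, -59/13, 95/13)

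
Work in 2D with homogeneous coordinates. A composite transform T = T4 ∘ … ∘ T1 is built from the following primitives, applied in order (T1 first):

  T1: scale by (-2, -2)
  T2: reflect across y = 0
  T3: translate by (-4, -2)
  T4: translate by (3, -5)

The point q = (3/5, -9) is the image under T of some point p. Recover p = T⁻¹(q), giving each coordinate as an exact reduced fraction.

T1 = [-2 0 0; 0 -2 0; 0 0 1]
T2·T1 = [-2 0 0; 0 2 0; 0 0 1]
T3·…·T1 = [-2 0 -4; 0 2 -2; 0 0 1]
T4·…·T1 = [-2 0 -1; 0 2 -7; 0 0 1]
det M = -4; M⁻¹ = [-1/2 0 -1/2; 0 1/2 7/2; 0 0 1]
M⁻¹ · (3/5, -9)ᵀ = (-4/5, -1)ᵀ

p = (-4/5, -1)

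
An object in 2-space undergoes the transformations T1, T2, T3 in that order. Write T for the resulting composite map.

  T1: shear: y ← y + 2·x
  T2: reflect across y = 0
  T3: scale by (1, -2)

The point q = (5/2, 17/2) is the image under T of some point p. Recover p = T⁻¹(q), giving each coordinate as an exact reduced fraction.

T1 = [1 0 0; 2 1 0; 0 0 1]
T2·T1 = [1 0 0; -2 -1 0; 0 0 1]
T3·…·T1 = [1 0 0; 4 2 0; 0 0 1]
det M = 2; M⁻¹ = [1 0 0; -2 1/2 0; 0 0 1]
M⁻¹ · (5/2, 17/2)ᵀ = (5/2, -3/4)ᵀ

p = (5/2, -3/4)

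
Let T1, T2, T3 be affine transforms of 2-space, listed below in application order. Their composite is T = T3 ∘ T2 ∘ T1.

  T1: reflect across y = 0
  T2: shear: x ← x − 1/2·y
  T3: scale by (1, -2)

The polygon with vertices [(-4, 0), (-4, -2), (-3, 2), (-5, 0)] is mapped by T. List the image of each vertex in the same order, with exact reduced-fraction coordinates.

image vertices: (-4, 0), (-5, -4), (-2, 4), (-5, 0)

T1 reflect across y = 0: (-4, 0) → (-4, 0); (-4, -2) → (-4, 2); (-3, 2) → (-3, -2); (-5, 0) → (-5, 0)
T2 shear: x ← x − 1/2·y: (-4, 0) → (-4, 0); (-4, 2) → (-5, 2); (-3, -2) → (-2, -2); (-5, 0) → (-5, 0)
T3 scale by (1, -2): (-4, 0) → (-4, 0); (-5, 2) → (-5, -4); (-2, -2) → (-2, 4); (-5, 0) → (-5, 0)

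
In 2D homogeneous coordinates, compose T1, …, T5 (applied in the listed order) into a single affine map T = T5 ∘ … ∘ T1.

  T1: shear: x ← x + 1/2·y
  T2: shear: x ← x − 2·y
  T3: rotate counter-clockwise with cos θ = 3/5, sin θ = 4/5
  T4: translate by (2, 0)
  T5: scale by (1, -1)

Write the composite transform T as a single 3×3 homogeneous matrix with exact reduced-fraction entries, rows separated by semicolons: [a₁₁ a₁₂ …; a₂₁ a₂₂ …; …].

T1 = [1 1/2 0; 0 1 0; 0 0 1]
T2·T1 = [1 -3/2 0; 0 1 0; 0 0 1]
T3·…·T1 = [3/5 -17/10 0; 4/5 -3/5 0; 0 0 1]
T4·…·T1 = [3/5 -17/10 2; 4/5 -3/5 0; 0 0 1]
T5·…·T1 = [3/5 -17/10 2; -4/5 3/5 0; 0 0 1]

T = [3/5 -17/10 2; -4/5 3/5 0; 0 0 1]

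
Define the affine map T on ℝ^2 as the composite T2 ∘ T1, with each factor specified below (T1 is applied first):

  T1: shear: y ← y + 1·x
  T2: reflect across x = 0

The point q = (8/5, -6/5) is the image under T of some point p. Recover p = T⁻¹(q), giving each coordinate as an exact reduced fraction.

T1 = [1 0 0; 1 1 0; 0 0 1]
T2·T1 = [-1 0 0; 1 1 0; 0 0 1]
det M = -1; M⁻¹ = [-1 0 0; 1 1 0; 0 0 1]
M⁻¹ · (8/5, -6/5)ᵀ = (-8/5, 2/5)ᵀ

p = (-8/5, 2/5)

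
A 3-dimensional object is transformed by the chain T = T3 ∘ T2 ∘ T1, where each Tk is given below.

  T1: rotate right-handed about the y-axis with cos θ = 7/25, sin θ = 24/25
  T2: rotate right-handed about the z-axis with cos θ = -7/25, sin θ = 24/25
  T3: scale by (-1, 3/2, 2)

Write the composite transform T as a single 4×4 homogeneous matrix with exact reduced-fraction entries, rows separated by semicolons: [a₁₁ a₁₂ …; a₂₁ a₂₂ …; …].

T = [49/625 24/25 168/625 0; 252/625 -21/50 864/625 0; -48/25 0 14/25 0; 0 0 0 1]

T1 = [7/25 0 24/25 0; 0 1 0 0; -24/25 0 7/25 0; 0 0 0 1]
T2·T1 = [-49/625 -24/25 -168/625 0; 168/625 -7/25 576/625 0; -24/25 0 7/25 0; 0 0 0 1]
T3·…·T1 = [49/625 24/25 168/625 0; 252/625 -21/50 864/625 0; -48/25 0 14/25 0; 0 0 0 1]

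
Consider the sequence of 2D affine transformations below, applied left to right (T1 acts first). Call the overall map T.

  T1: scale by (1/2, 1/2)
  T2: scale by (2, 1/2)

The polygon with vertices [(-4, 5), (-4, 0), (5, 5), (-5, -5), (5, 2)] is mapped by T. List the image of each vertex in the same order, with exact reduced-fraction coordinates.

T1 scale by (1/2, 1/2): (-4, 5) → (-2, 5/2); (-4, 0) → (-2, 0); (5, 5) → (5/2, 5/2); (-5, -5) → (-5/2, -5/2); (5, 2) → (5/2, 1)
T2 scale by (2, 1/2): (-2, 5/2) → (-4, 5/4); (-2, 0) → (-4, 0); (5/2, 5/2) → (5, 5/4); (-5/2, -5/2) → (-5, -5/4); (5/2, 1) → (5, 1/2)

image vertices: (-4, 5/4), (-4, 0), (5, 5/4), (-5, -5/4), (5, 1/2)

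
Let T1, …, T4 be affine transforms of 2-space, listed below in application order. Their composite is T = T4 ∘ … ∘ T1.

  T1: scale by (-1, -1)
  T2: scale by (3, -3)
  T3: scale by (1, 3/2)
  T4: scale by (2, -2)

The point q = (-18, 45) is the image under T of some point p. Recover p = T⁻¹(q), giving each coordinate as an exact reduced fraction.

p = (3, -5)

T1 = [-1 0 0; 0 -1 0; 0 0 1]
T2·T1 = [-3 0 0; 0 3 0; 0 0 1]
T3·…·T1 = [-3 0 0; 0 9/2 0; 0 0 1]
T4·…·T1 = [-6 0 0; 0 -9 0; 0 0 1]
det M = 54; M⁻¹ = [-1/6 0 0; 0 -1/9 0; 0 0 1]
M⁻¹ · (-18, 45)ᵀ = (3, -5)ᵀ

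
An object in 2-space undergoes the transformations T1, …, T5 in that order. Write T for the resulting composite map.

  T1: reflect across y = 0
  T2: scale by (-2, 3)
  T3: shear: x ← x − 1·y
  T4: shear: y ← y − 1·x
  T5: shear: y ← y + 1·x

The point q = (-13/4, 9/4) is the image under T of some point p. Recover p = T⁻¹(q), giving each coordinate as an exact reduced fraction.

T1 = [1 0 0; 0 -1 0; 0 0 1]
T2·T1 = [-2 0 0; 0 -3 0; 0 0 1]
T3·…·T1 = [-2 3 0; 0 -3 0; 0 0 1]
T4·…·T1 = [-2 3 0; 2 -6 0; 0 0 1]
T5·…·T1 = [-2 3 0; 0 -3 0; 0 0 1]
det M = 6; M⁻¹ = [-1/2 -1/2 0; 0 -1/3 0; 0 0 1]
M⁻¹ · (-13/4, 9/4)ᵀ = (1/2, -3/4)ᵀ

p = (1/2, -3/4)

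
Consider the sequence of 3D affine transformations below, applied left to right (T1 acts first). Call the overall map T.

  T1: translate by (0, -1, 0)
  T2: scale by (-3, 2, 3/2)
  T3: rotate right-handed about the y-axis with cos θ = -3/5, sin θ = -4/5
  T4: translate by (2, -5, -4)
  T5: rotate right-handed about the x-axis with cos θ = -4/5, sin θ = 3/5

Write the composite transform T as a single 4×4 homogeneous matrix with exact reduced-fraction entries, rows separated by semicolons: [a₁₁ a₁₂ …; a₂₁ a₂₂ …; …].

T = [9/5 0 -6/5 2; 36/25 -8/5 27/50 8; 48/25 6/5 18/25 -1; 0 0 0 1]

T1 = [1 0 0 0; 0 1 0 -1; 0 0 1 0; 0 0 0 1]
T2·T1 = [-3 0 0 0; 0 2 0 -2; 0 0 3/2 0; 0 0 0 1]
T3·…·T1 = [9/5 0 -6/5 0; 0 2 0 -2; -12/5 0 -9/10 0; 0 0 0 1]
T4·…·T1 = [9/5 0 -6/5 2; 0 2 0 -7; -12/5 0 -9/10 -4; 0 0 0 1]
T5·…·T1 = [9/5 0 -6/5 2; 36/25 -8/5 27/50 8; 48/25 6/5 18/25 -1; 0 0 0 1]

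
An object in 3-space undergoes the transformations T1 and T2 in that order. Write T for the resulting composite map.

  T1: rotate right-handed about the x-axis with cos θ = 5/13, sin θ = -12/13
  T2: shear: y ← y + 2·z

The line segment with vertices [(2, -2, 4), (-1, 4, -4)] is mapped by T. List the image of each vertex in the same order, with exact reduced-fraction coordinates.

T1 rotate right-handed about the x-axis with cos θ = 5/13, sin θ = -12/13: (2, -2, 4) → (2, 38/13, 44/13); (-1, 4, -4) → (-1, -28/13, -68/13)
T2 shear: y ← y + 2·z: (2, 38/13, 44/13) → (2, 126/13, 44/13); (-1, -28/13, -68/13) → (-1, -164/13, -68/13)

image vertices: (2, 126/13, 44/13), (-1, -164/13, -68/13)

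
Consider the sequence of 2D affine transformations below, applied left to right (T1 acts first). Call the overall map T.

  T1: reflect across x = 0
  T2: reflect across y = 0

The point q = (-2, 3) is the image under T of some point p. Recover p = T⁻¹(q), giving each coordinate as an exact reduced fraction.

T1 = [-1 0 0; 0 1 0; 0 0 1]
T2·T1 = [-1 0 0; 0 -1 0; 0 0 1]
det M = 1; M⁻¹ = [-1 0 0; 0 -1 0; 0 0 1]
M⁻¹ · (-2, 3)ᵀ = (2, -3)ᵀ

p = (2, -3)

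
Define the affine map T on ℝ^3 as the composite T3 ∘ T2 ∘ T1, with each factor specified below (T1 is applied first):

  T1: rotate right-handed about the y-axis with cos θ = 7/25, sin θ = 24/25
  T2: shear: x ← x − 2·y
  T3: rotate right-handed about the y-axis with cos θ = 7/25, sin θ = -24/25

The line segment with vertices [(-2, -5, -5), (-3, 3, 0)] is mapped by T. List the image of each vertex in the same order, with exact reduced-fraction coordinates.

T1 rotate right-handed about the y-axis with cos θ = 7/25, sin θ = 24/25: (-2, -5, -5) → (-134/25, -5, 13/25); (-3, 3, 0) → (-21/25, 3, 72/25)
T2 shear: x ← x − 2·y: (-134/25, -5, 13/25) → (116/25, -5, 13/25); (-21/25, 3, 72/25) → (-171/25, 3, 72/25)
T3 rotate right-handed about the y-axis with cos θ = 7/25, sin θ = -24/25: (116/25, -5, 13/25) → (4/5, -5, 23/5); (-171/25, 3, 72/25) → (-117/25, 3, -144/25)

image vertices: (4/5, -5, 23/5), (-117/25, 3, -144/25)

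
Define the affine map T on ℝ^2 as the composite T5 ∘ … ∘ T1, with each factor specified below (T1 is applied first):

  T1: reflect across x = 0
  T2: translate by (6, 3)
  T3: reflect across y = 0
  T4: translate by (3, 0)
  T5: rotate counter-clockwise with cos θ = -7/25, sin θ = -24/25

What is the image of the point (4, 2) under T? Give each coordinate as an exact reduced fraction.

T1 reflect across x = 0: (4, 2) → (-4, 2)
T2 translate by (6, 3): (-4, 2) → (2, 5)
T3 reflect across y = 0: (2, 5) → (2, -5)
T4 translate by (3, 0): (2, -5) → (5, -5)
T5 rotate counter-clockwise with cos θ = -7/25, sin θ = -24/25: (5, -5) → (-31/5, -17/5)

T(p) = (-31/5, -17/5)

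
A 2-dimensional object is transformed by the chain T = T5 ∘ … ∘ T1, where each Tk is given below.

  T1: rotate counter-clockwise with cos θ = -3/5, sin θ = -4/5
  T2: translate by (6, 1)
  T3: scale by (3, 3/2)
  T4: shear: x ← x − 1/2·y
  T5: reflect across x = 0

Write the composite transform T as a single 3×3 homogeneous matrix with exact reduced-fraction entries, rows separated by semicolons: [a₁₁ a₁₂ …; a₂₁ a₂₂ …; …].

T = [6/5 -57/20 -69/4; -6/5 -9/10 3/2; 0 0 1]

T1 = [-3/5 4/5 0; -4/5 -3/5 0; 0 0 1]
T2·T1 = [-3/5 4/5 6; -4/5 -3/5 1; 0 0 1]
T3·…·T1 = [-9/5 12/5 18; -6/5 -9/10 3/2; 0 0 1]
T4·…·T1 = [-6/5 57/20 69/4; -6/5 -9/10 3/2; 0 0 1]
T5·…·T1 = [6/5 -57/20 -69/4; -6/5 -9/10 3/2; 0 0 1]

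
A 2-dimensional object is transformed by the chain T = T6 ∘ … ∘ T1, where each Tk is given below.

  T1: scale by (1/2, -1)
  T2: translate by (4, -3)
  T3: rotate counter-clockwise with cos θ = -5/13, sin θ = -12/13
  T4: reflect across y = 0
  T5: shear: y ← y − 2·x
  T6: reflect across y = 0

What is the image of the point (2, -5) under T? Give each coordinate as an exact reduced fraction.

T(p) = (-1/13, -72/13)

T1 scale by (1/2, -1): (2, -5) → (1, 5)
T2 translate by (4, -3): (1, 5) → (5, 2)
T3 rotate counter-clockwise with cos θ = -5/13, sin θ = -12/13: (5, 2) → (-1/13, -70/13)
T4 reflect across y = 0: (-1/13, -70/13) → (-1/13, 70/13)
T5 shear: y ← y − 2·x: (-1/13, 70/13) → (-1/13, 72/13)
T6 reflect across y = 0: (-1/13, 72/13) → (-1/13, -72/13)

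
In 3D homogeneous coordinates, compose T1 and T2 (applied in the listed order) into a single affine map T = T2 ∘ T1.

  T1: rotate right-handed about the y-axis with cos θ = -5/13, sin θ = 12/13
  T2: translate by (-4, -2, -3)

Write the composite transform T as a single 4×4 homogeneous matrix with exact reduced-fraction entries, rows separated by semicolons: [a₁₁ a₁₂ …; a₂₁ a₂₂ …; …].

T1 = [-5/13 0 12/13 0; 0 1 0 0; -12/13 0 -5/13 0; 0 0 0 1]
T2·T1 = [-5/13 0 12/13 -4; 0 1 0 -2; -12/13 0 -5/13 -3; 0 0 0 1]

T = [-5/13 0 12/13 -4; 0 1 0 -2; -12/13 0 -5/13 -3; 0 0 0 1]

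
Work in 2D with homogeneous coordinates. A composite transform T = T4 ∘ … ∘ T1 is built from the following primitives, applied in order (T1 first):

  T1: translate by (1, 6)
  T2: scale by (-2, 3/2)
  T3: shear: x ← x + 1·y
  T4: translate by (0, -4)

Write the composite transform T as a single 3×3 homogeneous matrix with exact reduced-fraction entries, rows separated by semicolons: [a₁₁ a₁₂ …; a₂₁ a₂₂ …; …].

T = [-2 3/2 7; 0 3/2 5; 0 0 1]

T1 = [1 0 1; 0 1 6; 0 0 1]
T2·T1 = [-2 0 -2; 0 3/2 9; 0 0 1]
T3·…·T1 = [-2 3/2 7; 0 3/2 9; 0 0 1]
T4·…·T1 = [-2 3/2 7; 0 3/2 5; 0 0 1]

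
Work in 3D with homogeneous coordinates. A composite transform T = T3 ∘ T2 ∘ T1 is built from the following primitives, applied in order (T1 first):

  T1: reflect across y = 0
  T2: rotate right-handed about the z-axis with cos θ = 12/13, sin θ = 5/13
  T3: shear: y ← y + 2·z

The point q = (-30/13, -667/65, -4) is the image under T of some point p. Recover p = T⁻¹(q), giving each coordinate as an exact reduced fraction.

p = (-3, 6/5, -4)

T1 = [1 0 0 0; 0 -1 0 0; 0 0 1 0; 0 0 0 1]
T2·T1 = [12/13 5/13 0 0; 5/13 -12/13 0 0; 0 0 1 0; 0 0 0 1]
T3·…·T1 = [12/13 5/13 0 0; 5/13 -12/13 2 0; 0 0 1 0; 0 0 0 1]
det M = -1; M⁻¹ = [12/13 5/13 -10/13 0; 5/13 -12/13 24/13 0; 0 0 1 0; 0 0 0 1]
M⁻¹ · (-30/13, -667/65, -4)ᵀ = (-3, 6/5, -4)ᵀ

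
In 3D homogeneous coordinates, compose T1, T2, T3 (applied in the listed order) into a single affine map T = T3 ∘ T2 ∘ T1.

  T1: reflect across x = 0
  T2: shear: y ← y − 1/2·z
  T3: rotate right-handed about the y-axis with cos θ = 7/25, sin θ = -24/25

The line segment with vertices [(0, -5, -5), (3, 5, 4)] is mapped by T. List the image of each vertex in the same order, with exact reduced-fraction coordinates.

T1 reflect across x = 0: (0, -5, -5) → (0, -5, -5); (3, 5, 4) → (-3, 5, 4)
T2 shear: y ← y − 1/2·z: (0, -5, -5) → (0, -5/2, -5); (-3, 5, 4) → (-3, 3, 4)
T3 rotate right-handed about the y-axis with cos θ = 7/25, sin θ = -24/25: (0, -5/2, -5) → (24/5, -5/2, -7/5); (-3, 3, 4) → (-117/25, 3, -44/25)

image vertices: (24/5, -5/2, -7/5), (-117/25, 3, -44/25)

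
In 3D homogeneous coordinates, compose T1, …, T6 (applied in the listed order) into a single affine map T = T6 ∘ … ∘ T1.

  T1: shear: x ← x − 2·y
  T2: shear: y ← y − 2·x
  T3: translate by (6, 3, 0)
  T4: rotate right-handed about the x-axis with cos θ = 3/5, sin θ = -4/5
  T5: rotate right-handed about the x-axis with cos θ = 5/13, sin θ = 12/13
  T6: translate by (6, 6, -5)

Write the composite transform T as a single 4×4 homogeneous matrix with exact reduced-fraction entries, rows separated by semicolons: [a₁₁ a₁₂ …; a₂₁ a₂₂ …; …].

T = [1 -2 0 12; -126/65 63/13 -16/65 579/65; -32/65 16/13 63/65 -277/65; 0 0 0 1]

T1 = [1 -2 0 0; 0 1 0 0; 0 0 1 0; 0 0 0 1]
T2·T1 = [1 -2 0 0; -2 5 0 0; 0 0 1 0; 0 0 0 1]
T3·…·T1 = [1 -2 0 6; -2 5 0 3; 0 0 1 0; 0 0 0 1]
T4·…·T1 = [1 -2 0 6; -6/5 3 4/5 9/5; 8/5 -4 3/5 -12/5; 0 0 0 1]
T5·…·T1 = [1 -2 0 6; -126/65 63/13 -16/65 189/65; -32/65 16/13 63/65 48/65; 0 0 0 1]
T6·…·T1 = [1 -2 0 12; -126/65 63/13 -16/65 579/65; -32/65 16/13 63/65 -277/65; 0 0 0 1]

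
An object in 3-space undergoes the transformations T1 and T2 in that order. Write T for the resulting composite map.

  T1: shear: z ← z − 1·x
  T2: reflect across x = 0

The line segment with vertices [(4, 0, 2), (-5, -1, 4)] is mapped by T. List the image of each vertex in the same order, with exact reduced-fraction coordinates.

T1 shear: z ← z − 1·x: (4, 0, 2) → (4, 0, -2); (-5, -1, 4) → (-5, -1, 9)
T2 reflect across x = 0: (4, 0, -2) → (-4, 0, -2); (-5, -1, 9) → (5, -1, 9)

image vertices: (-4, 0, -2), (5, -1, 9)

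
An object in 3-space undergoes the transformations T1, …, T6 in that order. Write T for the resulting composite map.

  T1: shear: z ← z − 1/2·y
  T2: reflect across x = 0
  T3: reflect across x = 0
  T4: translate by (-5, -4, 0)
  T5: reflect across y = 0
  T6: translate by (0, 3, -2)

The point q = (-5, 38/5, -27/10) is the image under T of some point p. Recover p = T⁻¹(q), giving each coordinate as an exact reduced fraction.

p = (0, -3/5, -1)

T1 = [1 0 0 0; 0 1 0 0; 0 -1/2 1 0; 0 0 0 1]
T2·T1 = [-1 0 0 0; 0 1 0 0; 0 -1/2 1 0; 0 0 0 1]
T3·…·T1 = [1 0 0 0; 0 1 0 0; 0 -1/2 1 0; 0 0 0 1]
T4·…·T1 = [1 0 0 -5; 0 1 0 -4; 0 -1/2 1 0; 0 0 0 1]
T5·…·T1 = [1 0 0 -5; 0 -1 0 4; 0 -1/2 1 0; 0 0 0 1]
T6·…·T1 = [1 0 0 -5; 0 -1 0 7; 0 -1/2 1 -2; 0 0 0 1]
det M = -1; M⁻¹ = [1 0 0 5; 0 -1 0 7; 0 -1/2 1 11/2; 0 0 0 1]
M⁻¹ · (-5, 38/5, -27/10)ᵀ = (0, -3/5, -1)ᵀ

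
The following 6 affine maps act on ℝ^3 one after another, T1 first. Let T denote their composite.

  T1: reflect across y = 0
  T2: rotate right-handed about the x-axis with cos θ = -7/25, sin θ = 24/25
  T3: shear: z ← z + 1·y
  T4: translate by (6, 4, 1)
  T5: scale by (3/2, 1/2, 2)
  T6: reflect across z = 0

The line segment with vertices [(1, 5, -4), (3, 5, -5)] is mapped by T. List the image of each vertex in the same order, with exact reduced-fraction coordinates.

image vertices: (21/2, 231/50, -128/25), (27/2, 51/10, -38/5)

T1 reflect across y = 0: (1, 5, -4) → (1, -5, -4); (3, 5, -5) → (3, -5, -5)
T2 rotate right-handed about the x-axis with cos θ = -7/25, sin θ = 24/25: (1, -5, -4) → (1, 131/25, -92/25); (3, -5, -5) → (3, 31/5, -17/5)
T3 shear: z ← z + 1·y: (1, 131/25, -92/25) → (1, 131/25, 39/25); (3, 31/5, -17/5) → (3, 31/5, 14/5)
T4 translate by (6, 4, 1): (1, 131/25, 39/25) → (7, 231/25, 64/25); (3, 31/5, 14/5) → (9, 51/5, 19/5)
T5 scale by (3/2, 1/2, 2): (7, 231/25, 64/25) → (21/2, 231/50, 128/25); (9, 51/5, 19/5) → (27/2, 51/10, 38/5)
T6 reflect across z = 0: (21/2, 231/50, 128/25) → (21/2, 231/50, -128/25); (27/2, 51/10, 38/5) → (27/2, 51/10, -38/5)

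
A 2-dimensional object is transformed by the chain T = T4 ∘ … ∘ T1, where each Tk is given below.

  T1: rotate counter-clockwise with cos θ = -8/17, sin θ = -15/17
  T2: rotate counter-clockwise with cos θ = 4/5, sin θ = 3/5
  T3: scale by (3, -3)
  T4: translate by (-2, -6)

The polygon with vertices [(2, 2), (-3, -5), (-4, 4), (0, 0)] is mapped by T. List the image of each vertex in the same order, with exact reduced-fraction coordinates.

image vertices: (412/85, -84/85), (-91/5, -63/5), (682/85, -1674/85), (-2, -6)

T1 rotate counter-clockwise with cos θ = -8/17, sin θ = -15/17: (2, 2) → (14/17, -46/17); (-3, -5) → (-3, 5); (-4, 4) → (92/17, 28/17); (0, 0) → (0, 0)
T2 rotate counter-clockwise with cos θ = 4/5, sin θ = 3/5: (14/17, -46/17) → (194/85, -142/85); (-3, 5) → (-27/5, 11/5); (92/17, 28/17) → (284/85, 388/85); (0, 0) → (0, 0)
T3 scale by (3, -3): (194/85, -142/85) → (582/85, 426/85); (-27/5, 11/5) → (-81/5, -33/5); (284/85, 388/85) → (852/85, -1164/85); (0, 0) → (0, 0)
T4 translate by (-2, -6): (582/85, 426/85) → (412/85, -84/85); (-81/5, -33/5) → (-91/5, -63/5); (852/85, -1164/85) → (682/85, -1674/85); (0, 0) → (-2, -6)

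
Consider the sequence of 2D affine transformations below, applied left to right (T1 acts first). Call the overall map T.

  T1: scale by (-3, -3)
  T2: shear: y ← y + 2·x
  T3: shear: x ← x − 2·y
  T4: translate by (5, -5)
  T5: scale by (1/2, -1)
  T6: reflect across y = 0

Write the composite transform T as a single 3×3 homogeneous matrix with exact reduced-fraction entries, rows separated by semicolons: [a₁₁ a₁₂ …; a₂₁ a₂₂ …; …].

T1 = [-3 0 0; 0 -3 0; 0 0 1]
T2·T1 = [-3 0 0; -6 -3 0; 0 0 1]
T3·…·T1 = [9 6 0; -6 -3 0; 0 0 1]
T4·…·T1 = [9 6 5; -6 -3 -5; 0 0 1]
T5·…·T1 = [9/2 3 5/2; 6 3 5; 0 0 1]
T6·…·T1 = [9/2 3 5/2; -6 -3 -5; 0 0 1]

T = [9/2 3 5/2; -6 -3 -5; 0 0 1]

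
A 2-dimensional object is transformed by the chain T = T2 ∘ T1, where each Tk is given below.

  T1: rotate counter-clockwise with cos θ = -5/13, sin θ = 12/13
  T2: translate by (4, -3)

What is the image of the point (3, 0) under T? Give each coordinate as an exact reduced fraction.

T1 rotate counter-clockwise with cos θ = -5/13, sin θ = 12/13: (3, 0) → (-15/13, 36/13)
T2 translate by (4, -3): (-15/13, 36/13) → (37/13, -3/13)

T(p) = (37/13, -3/13)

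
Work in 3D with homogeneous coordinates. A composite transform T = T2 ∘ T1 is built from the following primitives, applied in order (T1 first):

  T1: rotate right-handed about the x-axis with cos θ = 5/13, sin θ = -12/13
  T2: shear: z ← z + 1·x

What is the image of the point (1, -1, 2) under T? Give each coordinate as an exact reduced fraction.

T1 rotate right-handed about the x-axis with cos θ = 5/13, sin θ = -12/13: (1, -1, 2) → (1, 19/13, 22/13)
T2 shear: z ← z + 1·x: (1, 19/13, 22/13) → (1, 19/13, 35/13)

T(p) = (1, 19/13, 35/13)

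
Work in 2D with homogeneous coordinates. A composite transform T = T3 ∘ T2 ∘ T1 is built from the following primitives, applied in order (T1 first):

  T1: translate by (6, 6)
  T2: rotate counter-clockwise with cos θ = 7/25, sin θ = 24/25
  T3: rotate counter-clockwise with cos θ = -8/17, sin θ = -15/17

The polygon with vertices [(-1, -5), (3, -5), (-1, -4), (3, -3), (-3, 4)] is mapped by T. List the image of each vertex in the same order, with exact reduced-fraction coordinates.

image vertices: (1817/425, -1181/425), (3033/425, -2369/425), (2114/425, -877/425), (3627/425, -1761/425), (3882/425, 2149/425)

T1 translate by (6, 6): (-1, -5) → (5, 1); (3, -5) → (9, 1); (-1, -4) → (5, 2); (3, -3) → (9, 3); (-3, 4) → (3, 10)
T2 rotate counter-clockwise with cos θ = 7/25, sin θ = 24/25: (5, 1) → (11/25, 127/25); (9, 1) → (39/25, 223/25); (5, 2) → (-13/25, 134/25); (9, 3) → (-9/25, 237/25); (3, 10) → (-219/25, 142/25)
T3 rotate counter-clockwise with cos θ = -8/17, sin θ = -15/17: (11/25, 127/25) → (1817/425, -1181/425); (39/25, 223/25) → (3033/425, -2369/425); (-13/25, 134/25) → (2114/425, -877/425); (-9/25, 237/25) → (3627/425, -1761/425); (-219/25, 142/25) → (3882/425, 2149/425)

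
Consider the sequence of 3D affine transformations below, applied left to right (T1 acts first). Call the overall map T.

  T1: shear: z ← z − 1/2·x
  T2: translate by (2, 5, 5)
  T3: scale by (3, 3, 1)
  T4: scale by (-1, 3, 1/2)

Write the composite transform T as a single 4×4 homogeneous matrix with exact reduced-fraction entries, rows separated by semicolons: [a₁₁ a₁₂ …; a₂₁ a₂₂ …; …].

T = [-3 0 0 -6; 0 9 0 45; -1/4 0 1/2 5/2; 0 0 0 1]

T1 = [1 0 0 0; 0 1 0 0; -1/2 0 1 0; 0 0 0 1]
T2·T1 = [1 0 0 2; 0 1 0 5; -1/2 0 1 5; 0 0 0 1]
T3·…·T1 = [3 0 0 6; 0 3 0 15; -1/2 0 1 5; 0 0 0 1]
T4·…·T1 = [-3 0 0 -6; 0 9 0 45; -1/4 0 1/2 5/2; 0 0 0 1]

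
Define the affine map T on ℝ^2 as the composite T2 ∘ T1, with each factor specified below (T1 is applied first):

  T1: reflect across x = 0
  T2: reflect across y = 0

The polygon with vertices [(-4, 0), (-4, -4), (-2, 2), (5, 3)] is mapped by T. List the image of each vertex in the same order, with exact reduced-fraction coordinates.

T1 reflect across x = 0: (-4, 0) → (4, 0); (-4, -4) → (4, -4); (-2, 2) → (2, 2); (5, 3) → (-5, 3)
T2 reflect across y = 0: (4, 0) → (4, 0); (4, -4) → (4, 4); (2, 2) → (2, -2); (-5, 3) → (-5, -3)

image vertices: (4, 0), (4, 4), (2, -2), (-5, -3)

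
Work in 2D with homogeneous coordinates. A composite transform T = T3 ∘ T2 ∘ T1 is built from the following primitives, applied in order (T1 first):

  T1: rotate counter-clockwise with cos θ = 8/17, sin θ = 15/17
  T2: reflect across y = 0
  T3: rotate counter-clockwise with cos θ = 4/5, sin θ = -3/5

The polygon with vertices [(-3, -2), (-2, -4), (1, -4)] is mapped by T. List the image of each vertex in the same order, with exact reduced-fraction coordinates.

T1 rotate counter-clockwise with cos θ = 8/17, sin θ = 15/17: (-3, -2) → (6/17, -61/17); (-2, -4) → (44/17, -62/17); (1, -4) → (4, -1)
T2 reflect across y = 0: (6/17, -61/17) → (6/17, 61/17); (44/17, -62/17) → (44/17, 62/17); (4, -1) → (4, 1)
T3 rotate counter-clockwise with cos θ = 4/5, sin θ = -3/5: (6/17, 61/17) → (207/85, 226/85); (44/17, 62/17) → (362/85, 116/85); (4, 1) → (19/5, -8/5)

image vertices: (207/85, 226/85), (362/85, 116/85), (19/5, -8/5)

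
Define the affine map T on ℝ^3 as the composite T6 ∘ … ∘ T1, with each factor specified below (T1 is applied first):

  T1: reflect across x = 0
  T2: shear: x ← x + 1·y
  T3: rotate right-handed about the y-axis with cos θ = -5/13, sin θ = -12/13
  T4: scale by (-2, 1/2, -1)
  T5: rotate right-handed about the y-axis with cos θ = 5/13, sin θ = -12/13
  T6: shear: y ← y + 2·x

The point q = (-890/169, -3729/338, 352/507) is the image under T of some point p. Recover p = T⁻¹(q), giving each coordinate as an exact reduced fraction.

T1 = [-1 0 0 0; 0 1 0 0; 0 0 1 0; 0 0 0 1]
T2·T1 = [-1 1 0 0; 0 1 0 0; 0 0 1 0; 0 0 0 1]
T3·…·T1 = [5/13 -5/13 -12/13 0; 0 1 0 0; -12/13 12/13 -5/13 0; 0 0 0 1]
T4·…·T1 = [-10/13 10/13 24/13 0; 0 1/2 0 0; 12/13 -12/13 5/13 0; 0 0 0 1]
T5·…·T1 = [-194/169 194/169 60/169 0; 0 1/2 0 0; -60/169 60/169 313/169 0; 0 0 0 1]
T6·…·T1 = [-194/169 194/169 60/169 0; -388/169 945/338 120/169 0; -60/169 60/169 313/169 0; 0 0 0 1]
det M = -1; M⁻¹ = [-1665/338 2 30/169 0; -4 2 0 0; -30/169 0 97/169 0; 0 0 0 1]
M⁻¹ · (-890/169, -3729/338, 352/507)ᵀ = (4, -1, 4/3)ᵀ

p = (4, -1, 4/3)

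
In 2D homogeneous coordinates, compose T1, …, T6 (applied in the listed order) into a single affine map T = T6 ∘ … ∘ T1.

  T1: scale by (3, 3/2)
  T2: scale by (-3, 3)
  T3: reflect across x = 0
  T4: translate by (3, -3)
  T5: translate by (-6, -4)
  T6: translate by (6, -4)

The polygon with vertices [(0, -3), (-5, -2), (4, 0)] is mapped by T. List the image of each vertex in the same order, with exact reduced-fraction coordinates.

image vertices: (3, -49/2), (-42, -20), (39, -11)

T1 scale by (3, 3/2): (0, -3) → (0, -9/2); (-5, -2) → (-15, -3); (4, 0) → (12, 0)
T2 scale by (-3, 3): (0, -9/2) → (0, -27/2); (-15, -3) → (45, -9); (12, 0) → (-36, 0)
T3 reflect across x = 0: (0, -27/2) → (0, -27/2); (45, -9) → (-45, -9); (-36, 0) → (36, 0)
T4 translate by (3, -3): (0, -27/2) → (3, -33/2); (-45, -9) → (-42, -12); (36, 0) → (39, -3)
T5 translate by (-6, -4): (3, -33/2) → (-3, -41/2); (-42, -12) → (-48, -16); (39, -3) → (33, -7)
T6 translate by (6, -4): (-3, -41/2) → (3, -49/2); (-48, -16) → (-42, -20); (33, -7) → (39, -11)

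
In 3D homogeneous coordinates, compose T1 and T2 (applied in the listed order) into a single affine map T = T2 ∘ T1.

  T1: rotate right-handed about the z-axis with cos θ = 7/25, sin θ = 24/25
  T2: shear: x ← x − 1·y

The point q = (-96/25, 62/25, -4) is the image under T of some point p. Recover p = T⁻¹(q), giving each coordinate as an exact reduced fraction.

T1 = [7/25 -24/25 0 0; 24/25 7/25 0 0; 0 0 1 0; 0 0 0 1]
T2·T1 = [-17/25 -31/25 0 0; 24/25 7/25 0 0; 0 0 1 0; 0 0 0 1]
det M = 1; M⁻¹ = [7/25 31/25 0 0; -24/25 -17/25 0 0; 0 0 1 0; 0 0 0 1]
M⁻¹ · (-96/25, 62/25, -4)ᵀ = (2, 2, -4)ᵀ

p = (2, 2, -4)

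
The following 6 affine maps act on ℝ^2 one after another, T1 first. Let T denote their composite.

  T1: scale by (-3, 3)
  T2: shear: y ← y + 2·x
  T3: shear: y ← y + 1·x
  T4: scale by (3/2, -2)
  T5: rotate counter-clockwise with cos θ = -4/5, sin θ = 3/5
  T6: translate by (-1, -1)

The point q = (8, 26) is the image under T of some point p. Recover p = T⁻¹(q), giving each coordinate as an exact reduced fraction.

p = (-2, -3/2)

T1 = [-3 0 0; 0 3 0; 0 0 1]
T2·T1 = [-3 0 0; -6 3 0; 0 0 1]
T3·…·T1 = [-3 0 0; -9 3 0; 0 0 1]
T4·…·T1 = [-9/2 0 0; 18 -6 0; 0 0 1]
T5·…·T1 = [-36/5 18/5 0; -171/10 24/5 0; 0 0 1]
T6·…·T1 = [-36/5 18/5 -1; -171/10 24/5 -1; 0 0 1]
det M = 27; M⁻¹ = [8/45 -2/15 2/45; 19/30 -4/15 11/30; 0 0 1]
M⁻¹ · (8, 26)ᵀ = (-2, -3/2)ᵀ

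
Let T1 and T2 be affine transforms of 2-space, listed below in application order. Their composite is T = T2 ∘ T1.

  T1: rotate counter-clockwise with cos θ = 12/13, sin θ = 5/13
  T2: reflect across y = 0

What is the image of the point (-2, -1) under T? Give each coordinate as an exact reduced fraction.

T(p) = (-19/13, 22/13)

T1 rotate counter-clockwise with cos θ = 12/13, sin θ = 5/13: (-2, -1) → (-19/13, -22/13)
T2 reflect across y = 0: (-19/13, -22/13) → (-19/13, 22/13)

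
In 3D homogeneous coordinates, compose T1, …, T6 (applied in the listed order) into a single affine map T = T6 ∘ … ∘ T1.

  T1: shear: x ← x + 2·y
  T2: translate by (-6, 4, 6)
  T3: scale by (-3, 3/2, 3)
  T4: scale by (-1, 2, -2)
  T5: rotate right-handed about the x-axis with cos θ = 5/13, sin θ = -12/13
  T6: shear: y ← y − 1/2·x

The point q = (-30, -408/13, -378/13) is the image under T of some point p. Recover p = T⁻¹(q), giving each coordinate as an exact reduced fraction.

p = (-2, -1, 3)

T1 = [1 2 0 0; 0 1 0 0; 0 0 1 0; 0 0 0 1]
T2·T1 = [1 2 0 -6; 0 1 0 4; 0 0 1 6; 0 0 0 1]
T3·…·T1 = [-3 -6 0 18; 0 3/2 0 6; 0 0 3 18; 0 0 0 1]
T4·…·T1 = [3 6 0 -18; 0 3 0 12; 0 0 -6 -36; 0 0 0 1]
T5·…·T1 = [3 6 0 -18; 0 15/13 -72/13 -372/13; 0 -36/13 -30/13 -324/13; 0 0 0 1]
T6·…·T1 = [3 6 0 -18; -3/2 -24/13 -72/13 -255/13; 0 -36/13 -30/13 -324/13; 0 0 0 1]
det M = -54; M⁻¹ = [8/39 -10/39 8/13 14; 5/78 5/39 -4/13 -4; -1/13 -2/13 -5/78 -6; 0 0 0 1]
M⁻¹ · (-30, -408/13, -378/13)ᵀ = (-2, -1, 3)ᵀ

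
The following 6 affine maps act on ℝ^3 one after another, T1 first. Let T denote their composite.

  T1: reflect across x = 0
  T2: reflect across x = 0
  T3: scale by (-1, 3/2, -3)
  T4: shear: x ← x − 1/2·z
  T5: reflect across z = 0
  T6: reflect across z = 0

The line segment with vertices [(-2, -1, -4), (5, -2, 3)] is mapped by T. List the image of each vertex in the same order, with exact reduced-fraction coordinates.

T1 reflect across x = 0: (-2, -1, -4) → (2, -1, -4); (5, -2, 3) → (-5, -2, 3)
T2 reflect across x = 0: (2, -1, -4) → (-2, -1, -4); (-5, -2, 3) → (5, -2, 3)
T3 scale by (-1, 3/2, -3): (-2, -1, -4) → (2, -3/2, 12); (5, -2, 3) → (-5, -3, -9)
T4 shear: x ← x − 1/2·z: (2, -3/2, 12) → (-4, -3/2, 12); (-5, -3, -9) → (-1/2, -3, -9)
T5 reflect across z = 0: (-4, -3/2, 12) → (-4, -3/2, -12); (-1/2, -3, -9) → (-1/2, -3, 9)
T6 reflect across z = 0: (-4, -3/2, -12) → (-4, -3/2, 12); (-1/2, -3, 9) → (-1/2, -3, -9)

image vertices: (-4, -3/2, 12), (-1/2, -3, -9)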